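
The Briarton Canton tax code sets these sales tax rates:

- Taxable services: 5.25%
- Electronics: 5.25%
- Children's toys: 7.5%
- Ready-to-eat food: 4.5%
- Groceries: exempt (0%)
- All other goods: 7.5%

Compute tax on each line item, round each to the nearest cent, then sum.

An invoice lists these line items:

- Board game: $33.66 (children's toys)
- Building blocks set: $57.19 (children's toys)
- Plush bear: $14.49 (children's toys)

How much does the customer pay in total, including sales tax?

$113.24

Board game $33.66: children's toys → 7.5% → $2.52
Building blocks set $57.19: children's toys → 7.5% → $4.29
Plush bear $14.49: children's toys → 7.5% → $1.09
Subtotal = $105.34; tax = $7.90; total due = $113.24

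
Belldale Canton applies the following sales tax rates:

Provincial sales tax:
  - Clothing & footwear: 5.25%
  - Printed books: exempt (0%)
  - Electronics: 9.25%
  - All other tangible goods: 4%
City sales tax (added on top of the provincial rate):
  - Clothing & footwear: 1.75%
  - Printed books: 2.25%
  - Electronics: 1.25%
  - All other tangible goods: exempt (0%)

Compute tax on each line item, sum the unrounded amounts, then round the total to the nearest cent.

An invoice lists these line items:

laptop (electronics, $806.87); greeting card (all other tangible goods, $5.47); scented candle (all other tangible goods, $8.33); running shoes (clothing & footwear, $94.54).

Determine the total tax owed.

$91.89

Laptop $806.87: electronics → 9.25% + 1.25% city = 10.5% → $84.72135
Greeting card $5.47: all other tangible goods → 4% + 0% city = 4% → $0.2188
Scented candle $8.33: all other tangible goods → 4% + 0% city = 4% → $0.3332
Running shoes $94.54: clothing & footwear → 5.25% + 1.75% city = 7% → $6.6178
Unrounded tax sum = $91.89115 → $91.89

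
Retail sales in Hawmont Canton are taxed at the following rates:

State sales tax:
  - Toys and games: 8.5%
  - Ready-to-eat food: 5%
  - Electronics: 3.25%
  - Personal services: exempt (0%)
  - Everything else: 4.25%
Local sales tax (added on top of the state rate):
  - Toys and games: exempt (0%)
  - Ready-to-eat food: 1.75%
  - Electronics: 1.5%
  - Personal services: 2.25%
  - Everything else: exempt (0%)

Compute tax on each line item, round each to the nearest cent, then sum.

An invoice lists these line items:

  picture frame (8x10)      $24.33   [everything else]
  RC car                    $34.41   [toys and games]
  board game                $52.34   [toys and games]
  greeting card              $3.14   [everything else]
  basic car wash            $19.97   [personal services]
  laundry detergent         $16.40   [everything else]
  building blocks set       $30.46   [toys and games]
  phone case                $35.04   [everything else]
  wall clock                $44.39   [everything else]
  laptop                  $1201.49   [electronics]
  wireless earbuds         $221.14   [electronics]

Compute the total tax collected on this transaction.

$83.22

Picture frame (8x10) $24.33: everything else → 4.25% + 0% local = 4.25% → $1.03
RC car $34.41: toys and games → 8.5% + 0% local = 8.5% → $2.92
Board game $52.34: toys and games → 8.5% + 0% local = 8.5% → $4.45
Greeting card $3.14: everything else → 4.25% + 0% local = 4.25% → $0.13
Basic car wash $19.97: personal services → 0% + 2.25% local = 2.25% → $0.45
Laundry detergent $16.40: everything else → 4.25% + 0% local = 4.25% → $0.70
Building blocks set $30.46: toys and games → 8.5% + 0% local = 8.5% → $2.59
Phone case $35.04: everything else → 4.25% + 0% local = 4.25% → $1.49
Wall clock $44.39: everything else → 4.25% + 0% local = 4.25% → $1.89
Laptop $1201.49: electronics → 3.25% + 1.5% local = 4.75% → $57.07
Wireless earbuds $221.14: electronics → 3.25% + 1.5% local = 4.75% → $10.50
Total tax = $1.03 + $2.92 + $4.45 + $0.13 + $0.45 + $0.70 + $2.59 + $1.49 + $1.89 + $57.07 + $10.50 = $83.22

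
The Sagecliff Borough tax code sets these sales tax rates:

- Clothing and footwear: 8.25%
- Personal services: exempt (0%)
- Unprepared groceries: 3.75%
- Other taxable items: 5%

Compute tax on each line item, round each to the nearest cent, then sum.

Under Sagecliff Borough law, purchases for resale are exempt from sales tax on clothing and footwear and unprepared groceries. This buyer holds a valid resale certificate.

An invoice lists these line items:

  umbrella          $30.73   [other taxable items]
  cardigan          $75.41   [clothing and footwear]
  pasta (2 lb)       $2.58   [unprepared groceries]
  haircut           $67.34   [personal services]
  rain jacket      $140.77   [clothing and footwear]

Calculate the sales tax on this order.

Umbrella $30.73: other taxable items → 5% → $1.54
Cardigan $75.41: clothing and footwear, buyer-exempt → 0% → $0.00
Pasta (2 lb) $2.58: unprepared groceries, buyer-exempt → 0% → $0.00
Haircut $67.34: personal services → 0% → $0.00
Rain jacket $140.77: clothing and footwear, buyer-exempt → 0% → $0.00
Total tax = $1.54

$1.54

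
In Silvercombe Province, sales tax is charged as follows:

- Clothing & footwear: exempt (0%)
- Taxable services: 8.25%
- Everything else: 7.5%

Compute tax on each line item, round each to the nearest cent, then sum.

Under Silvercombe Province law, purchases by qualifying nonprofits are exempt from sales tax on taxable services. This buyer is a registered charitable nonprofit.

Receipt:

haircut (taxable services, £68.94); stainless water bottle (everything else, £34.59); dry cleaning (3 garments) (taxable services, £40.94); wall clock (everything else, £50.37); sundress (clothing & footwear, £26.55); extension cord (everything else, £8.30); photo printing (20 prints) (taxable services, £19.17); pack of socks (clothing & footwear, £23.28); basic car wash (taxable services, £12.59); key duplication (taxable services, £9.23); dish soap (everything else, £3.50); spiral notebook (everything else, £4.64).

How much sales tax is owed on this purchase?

Haircut £68.94: taxable services, buyer-exempt → 0% → £0.00
Stainless water bottle £34.59: everything else → 7.5% → £2.59
Dry cleaning (3 garments) £40.94: taxable services, buyer-exempt → 0% → £0.00
Wall clock £50.37: everything else → 7.5% → £3.78
Sundress £26.55: clothing & footwear → 0% → £0.00
Extension cord £8.30: everything else → 7.5% → £0.62
Photo printing (20 prints) £19.17: taxable services, buyer-exempt → 0% → £0.00
Pack of socks £23.28: clothing & footwear → 0% → £0.00
Basic car wash £12.59: taxable services, buyer-exempt → 0% → £0.00
Key duplication £9.23: taxable services, buyer-exempt → 0% → £0.00
Dish soap £3.50: everything else → 7.5% → £0.26
Spiral notebook £4.64: everything else → 7.5% → £0.35
Total tax = £2.59 + £3.78 + £0.62 + £0.26 + £0.35 = £7.60

£7.60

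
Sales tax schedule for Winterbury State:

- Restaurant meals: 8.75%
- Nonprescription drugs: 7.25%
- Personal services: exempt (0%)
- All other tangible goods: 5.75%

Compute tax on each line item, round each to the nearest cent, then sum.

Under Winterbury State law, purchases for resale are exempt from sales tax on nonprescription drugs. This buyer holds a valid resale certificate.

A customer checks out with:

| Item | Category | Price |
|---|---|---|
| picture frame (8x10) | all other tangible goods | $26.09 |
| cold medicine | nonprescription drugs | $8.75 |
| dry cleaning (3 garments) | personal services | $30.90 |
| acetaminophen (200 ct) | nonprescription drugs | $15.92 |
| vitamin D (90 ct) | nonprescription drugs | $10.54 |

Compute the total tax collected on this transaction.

Picture frame (8x10) $26.09: all other tangible goods → 5.75% → $1.50
Cold medicine $8.75: nonprescription drugs, buyer-exempt → 0% → $0.00
Dry cleaning (3 garments) $30.90: personal services → 0% → $0.00
Acetaminophen (200 ct) $15.92: nonprescription drugs, buyer-exempt → 0% → $0.00
Vitamin D (90 ct) $10.54: nonprescription drugs, buyer-exempt → 0% → $0.00
Total tax = $1.50

$1.50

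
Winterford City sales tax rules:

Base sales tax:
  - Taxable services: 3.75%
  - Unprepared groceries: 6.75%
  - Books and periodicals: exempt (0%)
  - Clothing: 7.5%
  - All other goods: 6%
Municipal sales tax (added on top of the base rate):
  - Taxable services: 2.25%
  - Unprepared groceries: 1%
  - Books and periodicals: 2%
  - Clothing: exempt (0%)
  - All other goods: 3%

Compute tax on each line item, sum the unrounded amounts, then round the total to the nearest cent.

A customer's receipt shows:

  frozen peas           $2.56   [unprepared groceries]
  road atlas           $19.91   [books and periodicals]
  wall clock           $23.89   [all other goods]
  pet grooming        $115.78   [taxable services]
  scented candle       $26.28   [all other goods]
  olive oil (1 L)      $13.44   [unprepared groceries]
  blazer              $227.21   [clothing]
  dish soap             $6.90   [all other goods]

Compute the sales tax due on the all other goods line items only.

$5.14

Wall clock $23.89: all other goods → 6% + 3% municipal = 9% → $2.1501
Scented candle $26.28: all other goods → 6% + 3% municipal = 9% → $2.3652
Dish soap $6.90: all other goods → 6% + 3% municipal = 9% → $0.621
Tax on all other goods: unrounded sum = $5.1363 → $5.14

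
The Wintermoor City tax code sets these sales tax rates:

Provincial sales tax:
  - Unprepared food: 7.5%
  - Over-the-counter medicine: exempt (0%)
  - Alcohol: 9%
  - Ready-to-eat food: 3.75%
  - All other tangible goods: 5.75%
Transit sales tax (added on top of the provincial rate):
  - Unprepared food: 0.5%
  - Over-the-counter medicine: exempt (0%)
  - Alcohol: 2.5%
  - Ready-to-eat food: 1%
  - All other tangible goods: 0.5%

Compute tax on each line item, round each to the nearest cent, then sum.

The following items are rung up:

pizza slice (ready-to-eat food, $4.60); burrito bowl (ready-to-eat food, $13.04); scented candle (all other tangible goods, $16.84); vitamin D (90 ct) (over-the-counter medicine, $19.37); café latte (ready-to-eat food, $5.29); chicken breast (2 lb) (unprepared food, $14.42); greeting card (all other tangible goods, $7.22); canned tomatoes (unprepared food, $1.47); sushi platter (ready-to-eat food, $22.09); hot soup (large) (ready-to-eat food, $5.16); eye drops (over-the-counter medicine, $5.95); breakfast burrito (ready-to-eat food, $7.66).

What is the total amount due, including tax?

$128.63

Pizza slice $4.60: ready-to-eat food → 3.75% + 1% transit = 4.75% → $0.22
Burrito bowl $13.04: ready-to-eat food → 3.75% + 1% transit = 4.75% → $0.62
Scented candle $16.84: all other tangible goods → 5.75% + 0.5% transit = 6.25% → $1.05
Vitamin D (90 ct) $19.37: over-the-counter medicine → 0% + 0% transit = 0% → $0.00
Café latte $5.29: ready-to-eat food → 3.75% + 1% transit = 4.75% → $0.25
Chicken breast (2 lb) $14.42: unprepared food → 7.5% + 0.5% transit = 8% → $1.15
Greeting card $7.22: all other tangible goods → 5.75% + 0.5% transit = 6.25% → $0.45
Canned tomatoes $1.47: unprepared food → 7.5% + 0.5% transit = 8% → $0.12
Sushi platter $22.09: ready-to-eat food → 3.75% + 1% transit = 4.75% → $1.05
Hot soup (large) $5.16: ready-to-eat food → 3.75% + 1% transit = 4.75% → $0.25
Eye drops $5.95: over-the-counter medicine → 0% + 0% transit = 0% → $0.00
Breakfast burrito $7.66: ready-to-eat food → 3.75% + 1% transit = 4.75% → $0.36
Subtotal = $123.11; tax = $5.52; total due = $128.63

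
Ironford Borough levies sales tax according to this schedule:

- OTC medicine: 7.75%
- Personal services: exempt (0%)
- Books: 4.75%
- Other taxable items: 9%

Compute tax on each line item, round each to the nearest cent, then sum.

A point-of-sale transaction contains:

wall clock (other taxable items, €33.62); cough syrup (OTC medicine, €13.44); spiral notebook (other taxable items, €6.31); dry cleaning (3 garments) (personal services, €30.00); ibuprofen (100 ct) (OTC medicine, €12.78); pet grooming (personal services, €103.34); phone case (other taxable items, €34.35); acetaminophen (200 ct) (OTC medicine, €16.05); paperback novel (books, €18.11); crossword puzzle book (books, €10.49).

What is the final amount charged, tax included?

Wall clock €33.62: other taxable items → 9% → €3.03
Cough syrup €13.44: OTC medicine → 7.75% → €1.04
Spiral notebook €6.31: other taxable items → 9% → €0.57
Dry cleaning (3 garments) €30.00: personal services → 0% → €0.00
Ibuprofen (100 ct) €12.78: OTC medicine → 7.75% → €0.99
Pet grooming €103.34: personal services → 0% → €0.00
Phone case €34.35: other taxable items → 9% → €3.09
Acetaminophen (200 ct) €16.05: OTC medicine → 7.75% → €1.24
Paperback novel €18.11: books → 4.75% → €0.86
Crossword puzzle book €10.49: books → 4.75% → €0.50
Subtotal = €278.49; tax = €11.32; total due = €289.81

€289.81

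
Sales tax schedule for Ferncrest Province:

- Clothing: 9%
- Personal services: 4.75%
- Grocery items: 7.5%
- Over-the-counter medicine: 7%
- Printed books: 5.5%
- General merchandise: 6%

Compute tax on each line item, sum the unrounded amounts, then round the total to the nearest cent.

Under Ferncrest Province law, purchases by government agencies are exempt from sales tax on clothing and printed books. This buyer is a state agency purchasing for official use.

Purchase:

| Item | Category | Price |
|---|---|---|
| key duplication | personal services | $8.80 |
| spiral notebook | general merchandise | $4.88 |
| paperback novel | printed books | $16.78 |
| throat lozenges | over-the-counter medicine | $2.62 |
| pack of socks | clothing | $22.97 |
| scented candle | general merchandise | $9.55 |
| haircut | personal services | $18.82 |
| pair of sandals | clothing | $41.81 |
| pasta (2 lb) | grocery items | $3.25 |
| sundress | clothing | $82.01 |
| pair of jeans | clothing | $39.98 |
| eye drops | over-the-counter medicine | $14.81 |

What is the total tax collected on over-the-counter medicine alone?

Throat lozenges $2.62: over-the-counter medicine → 7% → $0.1834
Eye drops $14.81: over-the-counter medicine → 7% → $1.0367
Tax on over-the-counter medicine: unrounded sum = $1.2201 → $1.22

$1.22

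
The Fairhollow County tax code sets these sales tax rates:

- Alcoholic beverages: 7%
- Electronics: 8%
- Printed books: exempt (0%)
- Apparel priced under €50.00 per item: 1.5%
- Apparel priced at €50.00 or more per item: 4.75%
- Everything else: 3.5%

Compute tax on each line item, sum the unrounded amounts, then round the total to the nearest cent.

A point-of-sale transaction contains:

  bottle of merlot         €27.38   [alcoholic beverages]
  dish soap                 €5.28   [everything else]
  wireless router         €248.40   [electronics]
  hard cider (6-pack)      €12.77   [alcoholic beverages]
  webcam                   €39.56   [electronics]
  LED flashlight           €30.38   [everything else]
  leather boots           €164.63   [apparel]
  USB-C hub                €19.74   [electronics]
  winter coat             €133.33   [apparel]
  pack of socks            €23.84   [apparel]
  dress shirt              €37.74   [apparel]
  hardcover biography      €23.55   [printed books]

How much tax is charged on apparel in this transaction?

€15.08

Leather boots €164.63: apparel, €50.00 or more → 4.75% → €7.819925
Winter coat €133.33: apparel, €50.00 or more → 4.75% → €6.333175
Pack of socks €23.84: apparel, under €50.00 → 1.5% → €0.3576
Dress shirt €37.74: apparel, under €50.00 → 1.5% → €0.5661
Tax on apparel: unrounded sum = €15.0768 → €15.08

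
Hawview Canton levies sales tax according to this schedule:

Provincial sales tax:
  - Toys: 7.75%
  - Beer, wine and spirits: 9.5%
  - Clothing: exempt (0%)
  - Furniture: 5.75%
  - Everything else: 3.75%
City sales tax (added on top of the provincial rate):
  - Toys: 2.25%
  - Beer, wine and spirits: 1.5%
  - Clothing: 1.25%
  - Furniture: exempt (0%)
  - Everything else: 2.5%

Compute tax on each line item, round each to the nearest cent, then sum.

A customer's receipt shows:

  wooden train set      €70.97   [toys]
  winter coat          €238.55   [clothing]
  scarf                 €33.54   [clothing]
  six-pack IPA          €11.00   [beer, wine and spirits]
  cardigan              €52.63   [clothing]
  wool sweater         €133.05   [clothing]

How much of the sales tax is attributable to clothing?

€5.72

Winter coat €238.55: clothing → 0% + 1.25% city = 1.25% → €2.98
Scarf €33.54: clothing → 0% + 1.25% city = 1.25% → €0.42
Cardigan €52.63: clothing → 0% + 1.25% city = 1.25% → €0.66
Wool sweater €133.05: clothing → 0% + 1.25% city = 1.25% → €1.66
Tax on clothing = €2.98 + €0.42 + €0.66 + €1.66 = €5.72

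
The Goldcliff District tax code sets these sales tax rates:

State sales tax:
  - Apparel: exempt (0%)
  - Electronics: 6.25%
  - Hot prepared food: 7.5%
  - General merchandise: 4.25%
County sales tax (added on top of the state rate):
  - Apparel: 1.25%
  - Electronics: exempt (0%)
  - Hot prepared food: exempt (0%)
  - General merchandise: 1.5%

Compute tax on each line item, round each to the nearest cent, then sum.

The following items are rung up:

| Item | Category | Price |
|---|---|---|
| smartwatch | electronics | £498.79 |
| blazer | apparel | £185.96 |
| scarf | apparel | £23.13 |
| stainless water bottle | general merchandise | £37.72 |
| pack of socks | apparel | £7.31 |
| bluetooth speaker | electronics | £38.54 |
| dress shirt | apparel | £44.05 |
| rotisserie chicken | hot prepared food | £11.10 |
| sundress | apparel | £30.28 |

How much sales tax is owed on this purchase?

£40.21

Smartwatch £498.79: electronics → 6.25% + 0% county = 6.25% → £31.17
Blazer £185.96: apparel → 0% + 1.25% county = 1.25% → £2.32
Scarf £23.13: apparel → 0% + 1.25% county = 1.25% → £0.29
Stainless water bottle £37.72: general merchandise → 4.25% + 1.5% county = 5.75% → £2.17
Pack of socks £7.31: apparel → 0% + 1.25% county = 1.25% → £0.09
Bluetooth speaker £38.54: electronics → 6.25% + 0% county = 6.25% → £2.41
Dress shirt £44.05: apparel → 0% + 1.25% county = 1.25% → £0.55
Rotisserie chicken £11.10: hot prepared food → 7.5% + 0% county = 7.5% → £0.83
Sundress £30.28: apparel → 0% + 1.25% county = 1.25% → £0.38
Total tax = £31.17 + £2.32 + £0.29 + £2.17 + £0.09 + £2.41 + £0.55 + £0.83 + £0.38 = £40.21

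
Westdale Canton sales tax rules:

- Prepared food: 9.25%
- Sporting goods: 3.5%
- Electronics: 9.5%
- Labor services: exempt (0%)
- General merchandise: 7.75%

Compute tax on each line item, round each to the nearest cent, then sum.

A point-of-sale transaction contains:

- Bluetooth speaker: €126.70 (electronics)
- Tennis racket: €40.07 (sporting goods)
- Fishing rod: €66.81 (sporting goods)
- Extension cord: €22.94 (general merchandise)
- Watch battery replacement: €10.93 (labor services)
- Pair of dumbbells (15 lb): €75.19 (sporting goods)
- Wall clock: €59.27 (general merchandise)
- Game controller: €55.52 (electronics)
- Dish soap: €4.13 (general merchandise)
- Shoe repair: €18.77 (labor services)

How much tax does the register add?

€30.37

Bluetooth speaker €126.70: electronics → 9.5% → €12.04
Tennis racket €40.07: sporting goods → 3.5% → €1.40
Fishing rod €66.81: sporting goods → 3.5% → €2.34
Extension cord €22.94: general merchandise → 7.75% → €1.78
Watch battery replacement €10.93: labor services → 0% → €0.00
Pair of dumbbells (15 lb) €75.19: sporting goods → 3.5% → €2.63
Wall clock €59.27: general merchandise → 7.75% → €4.59
Game controller €55.52: electronics → 9.5% → €5.27
Dish soap €4.13: general merchandise → 7.75% → €0.32
Shoe repair €18.77: labor services → 0% → €0.00
Total tax = €12.04 + €1.40 + €2.34 + €1.78 + €2.63 + €4.59 + €5.27 + €0.32 = €30.37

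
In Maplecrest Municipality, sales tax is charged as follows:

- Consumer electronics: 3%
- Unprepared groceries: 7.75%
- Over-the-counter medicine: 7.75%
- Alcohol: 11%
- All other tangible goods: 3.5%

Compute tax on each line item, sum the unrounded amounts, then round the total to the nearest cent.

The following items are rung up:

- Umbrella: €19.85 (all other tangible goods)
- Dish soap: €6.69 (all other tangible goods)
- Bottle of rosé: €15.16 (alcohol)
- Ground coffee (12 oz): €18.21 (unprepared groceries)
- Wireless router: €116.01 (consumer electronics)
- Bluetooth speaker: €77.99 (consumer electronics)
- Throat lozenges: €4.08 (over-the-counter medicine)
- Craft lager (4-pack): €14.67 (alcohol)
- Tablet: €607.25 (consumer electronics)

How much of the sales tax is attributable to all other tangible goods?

€0.93

Umbrella €19.85: all other tangible goods → 3.5% → €0.69475
Dish soap €6.69: all other tangible goods → 3.5% → €0.23415
Tax on all other tangible goods: unrounded sum = €0.9289 → €0.93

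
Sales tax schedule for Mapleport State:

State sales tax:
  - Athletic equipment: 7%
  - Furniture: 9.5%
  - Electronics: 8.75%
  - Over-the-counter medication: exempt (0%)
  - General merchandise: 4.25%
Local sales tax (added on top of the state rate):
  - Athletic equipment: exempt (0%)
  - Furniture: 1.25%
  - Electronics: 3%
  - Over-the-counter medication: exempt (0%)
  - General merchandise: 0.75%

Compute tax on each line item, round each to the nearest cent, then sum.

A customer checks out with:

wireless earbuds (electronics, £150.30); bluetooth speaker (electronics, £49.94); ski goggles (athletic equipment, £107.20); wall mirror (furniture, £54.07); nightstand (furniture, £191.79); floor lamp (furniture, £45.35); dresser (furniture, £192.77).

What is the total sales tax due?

Wireless earbuds £150.30: electronics → 8.75% + 3% local = 11.75% → £17.66
Bluetooth speaker £49.94: electronics → 8.75% + 3% local = 11.75% → £5.87
Ski goggles £107.20: athletic equipment → 7% + 0% local = 7% → £7.50
Wall mirror £54.07: furniture → 9.5% + 1.25% local = 10.75% → £5.81
Nightstand £191.79: furniture → 9.5% + 1.25% local = 10.75% → £20.62
Floor lamp £45.35: furniture → 9.5% + 1.25% local = 10.75% → £4.88
Dresser £192.77: furniture → 9.5% + 1.25% local = 10.75% → £20.72
Total tax = £17.66 + £5.87 + £7.50 + £5.81 + £20.62 + £4.88 + £20.72 = £83.06

£83.06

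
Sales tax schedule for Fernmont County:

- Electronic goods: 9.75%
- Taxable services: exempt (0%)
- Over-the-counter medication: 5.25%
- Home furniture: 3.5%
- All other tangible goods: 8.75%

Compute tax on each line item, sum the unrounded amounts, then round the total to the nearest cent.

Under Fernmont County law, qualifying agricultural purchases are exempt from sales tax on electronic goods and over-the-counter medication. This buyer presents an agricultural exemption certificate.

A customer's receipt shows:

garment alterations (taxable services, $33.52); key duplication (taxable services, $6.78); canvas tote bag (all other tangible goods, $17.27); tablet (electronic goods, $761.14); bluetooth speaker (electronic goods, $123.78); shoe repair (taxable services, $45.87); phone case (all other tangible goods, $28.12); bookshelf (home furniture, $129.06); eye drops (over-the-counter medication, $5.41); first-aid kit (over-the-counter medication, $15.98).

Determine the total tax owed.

Garment alterations $33.52: taxable services → 0% → $0.00
Key duplication $6.78: taxable services → 0% → $0.00
Canvas tote bag $17.27: all other tangible goods → 8.75% → $1.511125
Tablet $761.14: electronic goods, buyer-exempt → 0% → $0.00
Bluetooth speaker $123.78: electronic goods, buyer-exempt → 0% → $0.00
Shoe repair $45.87: taxable services → 0% → $0.00
Phone case $28.12: all other tangible goods → 8.75% → $2.4605
Bookshelf $129.06: home furniture → 3.5% → $4.5171
Eye drops $5.41: over-the-counter medication, buyer-exempt → 0% → $0.00
First-aid kit $15.98: over-the-counter medication, buyer-exempt → 0% → $0.00
Unrounded tax sum = $8.488725 → $8.49

$8.49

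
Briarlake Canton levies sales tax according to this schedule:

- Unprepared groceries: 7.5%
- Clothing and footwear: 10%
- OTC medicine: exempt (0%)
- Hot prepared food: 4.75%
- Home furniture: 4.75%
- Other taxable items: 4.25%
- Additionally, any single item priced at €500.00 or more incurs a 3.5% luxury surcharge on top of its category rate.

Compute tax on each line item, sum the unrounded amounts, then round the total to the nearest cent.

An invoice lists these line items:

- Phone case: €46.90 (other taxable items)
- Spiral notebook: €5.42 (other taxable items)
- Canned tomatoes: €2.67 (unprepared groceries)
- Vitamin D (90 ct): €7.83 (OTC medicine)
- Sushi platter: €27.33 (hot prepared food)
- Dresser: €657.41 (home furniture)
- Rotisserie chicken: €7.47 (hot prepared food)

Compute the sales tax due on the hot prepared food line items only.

Sushi platter €27.33: hot prepared food → 4.75% → €1.298175
Rotisserie chicken €7.47: hot prepared food → 4.75% → €0.354825
Tax on hot prepared food: unrounded sum = €1.653 → €1.65

€1.65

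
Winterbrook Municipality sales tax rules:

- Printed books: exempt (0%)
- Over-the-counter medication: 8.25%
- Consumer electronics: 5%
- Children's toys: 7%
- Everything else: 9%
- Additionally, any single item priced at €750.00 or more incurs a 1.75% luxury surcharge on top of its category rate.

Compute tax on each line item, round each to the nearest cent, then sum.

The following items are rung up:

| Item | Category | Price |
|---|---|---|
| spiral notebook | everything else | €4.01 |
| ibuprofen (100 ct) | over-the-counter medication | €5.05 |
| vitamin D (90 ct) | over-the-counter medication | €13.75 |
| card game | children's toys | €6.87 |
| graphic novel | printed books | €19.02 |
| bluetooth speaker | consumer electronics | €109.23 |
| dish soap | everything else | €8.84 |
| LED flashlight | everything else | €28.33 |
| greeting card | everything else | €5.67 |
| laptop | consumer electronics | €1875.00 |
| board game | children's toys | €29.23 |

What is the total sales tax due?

Spiral notebook €4.01: everything else → 9% → €0.36
Ibuprofen (100 ct) €5.05: over-the-counter medication → 8.25% → €0.42
Vitamin D (90 ct) €13.75: over-the-counter medication → 8.25% → €1.13
Card game €6.87: children's toys → 7% → €0.48
Graphic novel €19.02: printed books → 0% → €0.00
Bluetooth speaker €109.23: consumer electronics → 5% → €5.46
Dish soap €8.84: everything else → 9% → €0.80
LED flashlight €28.33: everything else → 9% → €2.55
Greeting card €5.67: everything else → 9% → €0.51
Laptop €1875.00: consumer electronics → 5% + 1.75% surcharge = 6.75% → €126.56
Board game €29.23: children's toys → 7% → €2.05
Total tax = €0.36 + €0.42 + €1.13 + €0.48 + €5.46 + €0.80 + €2.55 + €0.51 + €126.56 + €2.05 = €140.32

€140.32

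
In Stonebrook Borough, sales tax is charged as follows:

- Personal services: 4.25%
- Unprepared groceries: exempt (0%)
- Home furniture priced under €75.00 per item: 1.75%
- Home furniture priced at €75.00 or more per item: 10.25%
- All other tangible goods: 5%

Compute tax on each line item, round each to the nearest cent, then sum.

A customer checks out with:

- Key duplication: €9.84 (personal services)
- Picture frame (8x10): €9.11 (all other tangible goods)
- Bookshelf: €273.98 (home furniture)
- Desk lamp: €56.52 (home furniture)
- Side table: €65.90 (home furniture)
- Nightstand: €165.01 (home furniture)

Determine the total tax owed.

€48.01

Key duplication €9.84: personal services → 4.25% → €0.42
Picture frame (8x10) €9.11: all other tangible goods → 5% → €0.46
Bookshelf €273.98: home furniture, €75.00 or more → 10.25% → €28.08
Desk lamp €56.52: home furniture, under €75.00 → 1.75% → €0.99
Side table €65.90: home furniture, under €75.00 → 1.75% → €1.15
Nightstand €165.01: home furniture, €75.00 or more → 10.25% → €16.91
Total tax = €0.42 + €0.46 + €28.08 + €0.99 + €1.15 + €16.91 = €48.01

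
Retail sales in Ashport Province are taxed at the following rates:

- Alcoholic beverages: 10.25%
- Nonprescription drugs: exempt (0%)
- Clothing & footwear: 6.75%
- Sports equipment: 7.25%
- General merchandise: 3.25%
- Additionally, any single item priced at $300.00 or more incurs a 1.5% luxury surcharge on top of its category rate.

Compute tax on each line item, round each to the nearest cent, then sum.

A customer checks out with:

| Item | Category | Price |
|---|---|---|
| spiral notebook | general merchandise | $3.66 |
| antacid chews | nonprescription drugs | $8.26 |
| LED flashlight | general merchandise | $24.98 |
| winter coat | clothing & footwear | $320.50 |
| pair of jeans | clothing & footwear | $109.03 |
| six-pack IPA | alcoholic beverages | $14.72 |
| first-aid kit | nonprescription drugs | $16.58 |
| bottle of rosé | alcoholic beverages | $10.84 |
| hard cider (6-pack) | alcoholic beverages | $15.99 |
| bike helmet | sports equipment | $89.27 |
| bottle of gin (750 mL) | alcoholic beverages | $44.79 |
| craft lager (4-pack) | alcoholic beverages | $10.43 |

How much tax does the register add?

Spiral notebook $3.66: general merchandise → 3.25% → $0.12
Antacid chews $8.26: nonprescription drugs → 0% → $0.00
LED flashlight $24.98: general merchandise → 3.25% → $0.81
Winter coat $320.50: clothing & footwear → 6.75% + 1.5% surcharge = 8.25% → $26.44
Pair of jeans $109.03: clothing & footwear → 6.75% → $7.36
Six-pack IPA $14.72: alcoholic beverages → 10.25% → $1.51
First-aid kit $16.58: nonprescription drugs → 0% → $0.00
Bottle of rosé $10.84: alcoholic beverages → 10.25% → $1.11
Hard cider (6-pack) $15.99: alcoholic beverages → 10.25% → $1.64
Bike helmet $89.27: sports equipment → 7.25% → $6.47
Bottle of gin (750 mL) $44.79: alcoholic beverages → 10.25% → $4.59
Craft lager (4-pack) $10.43: alcoholic beverages → 10.25% → $1.07
Total tax = $0.12 + $0.81 + $26.44 + $7.36 + $1.51 + $1.11 + $1.64 + $6.47 + $4.59 + $1.07 = $51.12

$51.12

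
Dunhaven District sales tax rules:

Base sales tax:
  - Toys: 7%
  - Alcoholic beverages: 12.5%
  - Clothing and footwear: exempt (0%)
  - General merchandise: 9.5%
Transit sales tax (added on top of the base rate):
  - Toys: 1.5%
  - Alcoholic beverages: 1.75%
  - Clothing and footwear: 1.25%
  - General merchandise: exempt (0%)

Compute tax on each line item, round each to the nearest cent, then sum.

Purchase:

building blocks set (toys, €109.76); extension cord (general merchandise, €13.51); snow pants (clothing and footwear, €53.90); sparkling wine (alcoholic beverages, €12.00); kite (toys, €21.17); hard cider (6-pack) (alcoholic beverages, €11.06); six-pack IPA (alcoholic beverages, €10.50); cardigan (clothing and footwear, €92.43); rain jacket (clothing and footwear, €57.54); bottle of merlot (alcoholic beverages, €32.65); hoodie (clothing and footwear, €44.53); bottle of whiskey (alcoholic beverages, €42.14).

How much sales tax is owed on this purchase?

Building blocks set €109.76: toys → 7% + 1.5% transit = 8.5% → €9.33
Extension cord €13.51: general merchandise → 9.5% + 0% transit = 9.5% → €1.28
Snow pants €53.90: clothing and footwear → 0% + 1.25% transit = 1.25% → €0.67
Sparkling wine €12.00: alcoholic beverages → 12.5% + 1.75% transit = 14.25% → €1.71
Kite €21.17: toys → 7% + 1.5% transit = 8.5% → €1.80
Hard cider (6-pack) €11.06: alcoholic beverages → 12.5% + 1.75% transit = 14.25% → €1.58
Six-pack IPA €10.50: alcoholic beverages → 12.5% + 1.75% transit = 14.25% → €1.50
Cardigan €92.43: clothing and footwear → 0% + 1.25% transit = 1.25% → €1.16
Rain jacket €57.54: clothing and footwear → 0% + 1.25% transit = 1.25% → €0.72
Bottle of merlot €32.65: alcoholic beverages → 12.5% + 1.75% transit = 14.25% → €4.65
Hoodie €44.53: clothing and footwear → 0% + 1.25% transit = 1.25% → €0.56
Bottle of whiskey €42.14: alcoholic beverages → 12.5% + 1.75% transit = 14.25% → €6.00
Total tax = €9.33 + €1.28 + €0.67 + €1.71 + €1.80 + €1.58 + €1.50 + €1.16 + €0.72 + €4.65 + €0.56 + €6.00 = €30.96

€30.96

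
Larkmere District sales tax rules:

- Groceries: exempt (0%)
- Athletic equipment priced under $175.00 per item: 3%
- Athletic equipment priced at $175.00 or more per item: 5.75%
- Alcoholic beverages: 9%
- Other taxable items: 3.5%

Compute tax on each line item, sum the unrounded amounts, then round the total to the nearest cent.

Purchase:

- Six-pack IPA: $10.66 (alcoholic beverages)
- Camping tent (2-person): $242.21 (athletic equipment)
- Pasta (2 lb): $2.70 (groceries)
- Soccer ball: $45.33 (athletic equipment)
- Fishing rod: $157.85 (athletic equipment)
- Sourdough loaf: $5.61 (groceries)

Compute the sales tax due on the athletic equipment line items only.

Camping tent (2-person) $242.21: athletic equipment, $175.00 or more → 5.75% → $13.927075
Soccer ball $45.33: athletic equipment, under $175.00 → 3% → $1.3599
Fishing rod $157.85: athletic equipment, under $175.00 → 3% → $4.7355
Tax on athletic equipment: unrounded sum = $20.022475 → $20.02

$20.02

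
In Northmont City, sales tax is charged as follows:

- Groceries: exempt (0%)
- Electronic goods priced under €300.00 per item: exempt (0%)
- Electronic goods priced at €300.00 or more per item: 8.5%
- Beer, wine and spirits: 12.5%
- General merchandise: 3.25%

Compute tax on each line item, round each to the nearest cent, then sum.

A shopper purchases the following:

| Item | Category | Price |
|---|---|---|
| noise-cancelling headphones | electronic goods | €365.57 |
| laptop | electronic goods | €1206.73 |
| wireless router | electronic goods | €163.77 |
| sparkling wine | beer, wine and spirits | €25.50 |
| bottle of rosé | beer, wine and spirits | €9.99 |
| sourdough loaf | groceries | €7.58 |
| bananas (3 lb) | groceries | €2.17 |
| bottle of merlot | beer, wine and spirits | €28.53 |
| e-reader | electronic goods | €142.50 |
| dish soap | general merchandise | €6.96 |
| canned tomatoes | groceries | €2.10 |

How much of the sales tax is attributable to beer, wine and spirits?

Sparkling wine €25.50: beer, wine and spirits → 12.5% → €3.19
Bottle of rosé €9.99: beer, wine and spirits → 12.5% → €1.25
Bottle of merlot €28.53: beer, wine and spirits → 12.5% → €3.57
Tax on beer, wine and spirits = €3.19 + €1.25 + €3.57 = €8.01

€8.01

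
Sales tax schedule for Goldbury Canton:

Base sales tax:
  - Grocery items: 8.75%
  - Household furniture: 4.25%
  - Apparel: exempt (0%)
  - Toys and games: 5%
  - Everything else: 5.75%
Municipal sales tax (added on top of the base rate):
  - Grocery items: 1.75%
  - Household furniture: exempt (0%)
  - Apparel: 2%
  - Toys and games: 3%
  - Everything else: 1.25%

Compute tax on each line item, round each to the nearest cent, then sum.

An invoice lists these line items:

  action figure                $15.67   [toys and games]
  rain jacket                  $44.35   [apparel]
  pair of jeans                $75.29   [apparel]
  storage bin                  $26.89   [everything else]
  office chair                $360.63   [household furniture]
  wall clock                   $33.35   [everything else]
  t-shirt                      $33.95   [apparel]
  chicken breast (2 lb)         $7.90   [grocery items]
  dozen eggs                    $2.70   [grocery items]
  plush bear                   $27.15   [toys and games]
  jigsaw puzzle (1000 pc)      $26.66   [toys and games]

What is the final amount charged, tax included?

$683.82

Action figure $15.67: toys and games → 5% + 3% municipal = 8% → $1.25
Rain jacket $44.35: apparel → 0% + 2% municipal = 2% → $0.89
Pair of jeans $75.29: apparel → 0% + 2% municipal = 2% → $1.51
Storage bin $26.89: everything else → 5.75% + 1.25% municipal = 7% → $1.88
Office chair $360.63: household furniture → 4.25% + 0% municipal = 4.25% → $15.33
Wall clock $33.35: everything else → 5.75% + 1.25% municipal = 7% → $2.33
T-shirt $33.95: apparel → 0% + 2% municipal = 2% → $0.68
Chicken breast (2 lb) $7.90: grocery items → 8.75% + 1.75% municipal = 10.5% → $0.83
Dozen eggs $2.70: grocery items → 8.75% + 1.75% municipal = 10.5% → $0.28
Plush bear $27.15: toys and games → 5% + 3% municipal = 8% → $2.17
Jigsaw puzzle (1000 pc) $26.66: toys and games → 5% + 3% municipal = 8% → $2.13
Subtotal = $654.54; tax = $29.28; total due = $683.82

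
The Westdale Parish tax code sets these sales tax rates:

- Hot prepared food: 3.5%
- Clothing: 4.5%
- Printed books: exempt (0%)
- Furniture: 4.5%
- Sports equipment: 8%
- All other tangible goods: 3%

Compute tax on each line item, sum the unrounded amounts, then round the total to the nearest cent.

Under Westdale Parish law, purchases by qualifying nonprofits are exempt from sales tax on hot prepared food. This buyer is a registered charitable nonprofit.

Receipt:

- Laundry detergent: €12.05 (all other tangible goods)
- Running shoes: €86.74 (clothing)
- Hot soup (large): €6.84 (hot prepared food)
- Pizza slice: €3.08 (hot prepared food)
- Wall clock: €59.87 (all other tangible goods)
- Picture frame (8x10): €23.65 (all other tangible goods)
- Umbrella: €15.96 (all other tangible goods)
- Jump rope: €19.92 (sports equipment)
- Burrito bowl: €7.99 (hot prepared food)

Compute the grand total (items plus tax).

€244.94

Laundry detergent €12.05: all other tangible goods → 3% → €0.3615
Running shoes €86.74: clothing → 4.5% → €3.9033
Hot soup (large) €6.84: hot prepared food, buyer-exempt → 0% → €0.00
Pizza slice €3.08: hot prepared food, buyer-exempt → 0% → €0.00
Wall clock €59.87: all other tangible goods → 3% → €1.7961
Picture frame (8x10) €23.65: all other tangible goods → 3% → €0.7095
Umbrella €15.96: all other tangible goods → 3% → €0.4788
Jump rope €19.92: sports equipment → 8% → €1.5936
Burrito bowl €7.99: hot prepared food, buyer-exempt → 0% → €0.00
Subtotal = €236.10; unrounded tax = €8.8428 → €8.84; total due = €244.94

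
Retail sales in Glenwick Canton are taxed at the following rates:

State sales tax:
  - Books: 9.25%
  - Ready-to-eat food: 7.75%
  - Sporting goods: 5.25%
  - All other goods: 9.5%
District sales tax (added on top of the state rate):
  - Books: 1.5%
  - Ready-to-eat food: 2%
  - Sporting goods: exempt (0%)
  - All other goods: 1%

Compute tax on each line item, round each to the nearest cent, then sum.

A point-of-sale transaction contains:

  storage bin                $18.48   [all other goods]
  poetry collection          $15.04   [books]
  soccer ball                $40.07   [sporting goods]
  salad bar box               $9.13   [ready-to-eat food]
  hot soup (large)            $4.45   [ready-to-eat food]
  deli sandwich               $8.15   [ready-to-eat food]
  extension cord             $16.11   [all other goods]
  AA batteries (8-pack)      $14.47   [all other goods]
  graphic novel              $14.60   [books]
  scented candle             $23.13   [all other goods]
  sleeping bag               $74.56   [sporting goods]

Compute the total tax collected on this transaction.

Storage bin $18.48: all other goods → 9.5% + 1% district = 10.5% → $1.94
Poetry collection $15.04: books → 9.25% + 1.5% district = 10.75% → $1.62
Soccer ball $40.07: sporting goods → 5.25% + 0% district = 5.25% → $2.10
Salad bar box $9.13: ready-to-eat food → 7.75% + 2% district = 9.75% → $0.89
Hot soup (large) $4.45: ready-to-eat food → 7.75% + 2% district = 9.75% → $0.43
Deli sandwich $8.15: ready-to-eat food → 7.75% + 2% district = 9.75% → $0.79
Extension cord $16.11: all other goods → 9.5% + 1% district = 10.5% → $1.69
AA batteries (8-pack) $14.47: all other goods → 9.5% + 1% district = 10.5% → $1.52
Graphic novel $14.60: books → 9.25% + 1.5% district = 10.75% → $1.57
Scented candle $23.13: all other goods → 9.5% + 1% district = 10.5% → $2.43
Sleeping bag $74.56: sporting goods → 5.25% + 0% district = 5.25% → $3.91
Total tax = $1.94 + $1.62 + $2.10 + $0.89 + $0.43 + $0.79 + $1.69 + $1.52 + $1.57 + $2.43 + $3.91 = $18.89

$18.89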